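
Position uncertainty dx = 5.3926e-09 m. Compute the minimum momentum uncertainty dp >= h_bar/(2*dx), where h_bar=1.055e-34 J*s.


dp = h_bar / (2 * dx)
= 1.055e-34 / (2 * 5.3926e-09)
= 1.055e-34 / 1.0785e-08
= 9.7819e-27 kg*m/s

9.7819e-27


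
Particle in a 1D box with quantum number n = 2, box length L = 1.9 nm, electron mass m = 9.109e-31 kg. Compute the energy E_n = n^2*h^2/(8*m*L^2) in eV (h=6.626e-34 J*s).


E = n^2 * h^2 / (8 * m * L^2)
= 2^2 * (6.626e-34)^2 / (8 * 9.109e-31 * (1.9e-9)^2)
= 4 * 4.3904e-67 / (8 * 9.109e-31 * 3.6100e-18)
= 6.6757e-20 J
= 0.4167 eV

0.4167


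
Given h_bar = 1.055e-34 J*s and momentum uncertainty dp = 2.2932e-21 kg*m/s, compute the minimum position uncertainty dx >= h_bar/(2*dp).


dx = h_bar / (2 * dp)
= 1.055e-34 / (2 * 2.2932e-21)
= 1.055e-34 / 4.5864e-21
= 2.3003e-14 m

2.3003e-14


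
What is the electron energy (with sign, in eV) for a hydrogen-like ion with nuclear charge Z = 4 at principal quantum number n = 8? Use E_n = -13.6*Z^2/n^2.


E_n = -13.6 * Z^2 / n^2
= -13.6 * 4^2 / 8^2
= -13.6 * 16 / 64
= -3.4 eV

-3.4


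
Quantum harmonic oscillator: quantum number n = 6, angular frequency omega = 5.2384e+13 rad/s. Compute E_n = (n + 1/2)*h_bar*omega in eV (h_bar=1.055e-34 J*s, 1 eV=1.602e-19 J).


E = (n + 1/2) * h_bar * omega
= (6 + 0.5) * 1.055e-34 * 5.2384e+13
= 6.5 * 5.5265e-21
= 3.5922e-20 J
= 0.2242 eV

0.2242


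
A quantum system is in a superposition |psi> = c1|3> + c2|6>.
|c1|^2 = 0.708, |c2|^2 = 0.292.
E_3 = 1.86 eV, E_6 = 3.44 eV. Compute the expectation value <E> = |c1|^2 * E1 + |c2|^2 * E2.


<E> = |c1|^2 * E1 + |c2|^2 * E2
= 0.708 * 1.86 + 0.292 * 3.44
= 1.3169 + 1.0045
= 2.3214 eV

2.3214


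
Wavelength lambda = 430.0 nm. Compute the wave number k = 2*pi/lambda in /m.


k = 2 * pi / lambda
= 6.2832 / (430.0e-9)
= 6.2832 / 4.3000e-07
= 1.4612e+07 /m

1.4612e+07


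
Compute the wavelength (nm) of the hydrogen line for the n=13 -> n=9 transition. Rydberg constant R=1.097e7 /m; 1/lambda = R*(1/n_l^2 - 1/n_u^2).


1/lambda = R * (1/n_l^2 - 1/n_u^2)
= 1.097e7 * (1/9^2 - 1/13^2)
= 1.097e7 * (0.012346 - 0.005917)
= 1.097e7 * 0.006429
= 7.0521e+04 /m
lambda = 1 / 7.0521e+04 = 14180.2022 nm

14180.2022


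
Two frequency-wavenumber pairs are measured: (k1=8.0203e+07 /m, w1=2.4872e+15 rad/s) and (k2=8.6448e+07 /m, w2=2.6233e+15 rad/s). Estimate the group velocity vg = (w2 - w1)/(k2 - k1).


vg = (w2 - w1) / (k2 - k1)
= (2.6233e+15 - 2.4872e+15) / (8.6448e+07 - 8.0203e+07)
= 1.3610e+14 / 6.2450e+06
= 2.1793e+07 m/s

2.1793e+07


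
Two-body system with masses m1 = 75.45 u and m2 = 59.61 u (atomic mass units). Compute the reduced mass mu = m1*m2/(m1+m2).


mu = m1 * m2 / (m1 + m2)
= 75.45 * 59.61 / (75.45 + 59.61)
= 4497.5745 / 135.06
= 33.3006 u

33.3006


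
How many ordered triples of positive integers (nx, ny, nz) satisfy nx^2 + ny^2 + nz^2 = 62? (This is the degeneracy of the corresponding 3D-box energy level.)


Enumerate all (nx, ny, nz) with nx^2 + ny^2 + nz^2 = 62:
(1,5,6)
(1,6,5)
(2,3,7)
(2,7,3)
(3,2,7)
(3,7,2)
(5,1,6)
(5,6,1)
(6,1,5)
(6,5,1)
(7,2,3)
(7,3,2)
Total degeneracy = 12

12


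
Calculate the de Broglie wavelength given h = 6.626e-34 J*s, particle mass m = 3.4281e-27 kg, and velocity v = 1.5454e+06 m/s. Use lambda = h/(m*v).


lambda = h / (m * v)
= 6.626e-34 / (3.4281e-27 * 1.5454e+06)
= 6.626e-34 / 5.2978e-21
= 1.2507e-13 m

1.2507e-13


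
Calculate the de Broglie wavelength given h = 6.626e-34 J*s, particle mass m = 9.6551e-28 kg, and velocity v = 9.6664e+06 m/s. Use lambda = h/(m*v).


lambda = h / (m * v)
= 6.626e-34 / (9.6551e-28 * 9.6664e+06)
= 6.626e-34 / 9.3330e-21
= 7.0995e-14 m

7.0995e-14


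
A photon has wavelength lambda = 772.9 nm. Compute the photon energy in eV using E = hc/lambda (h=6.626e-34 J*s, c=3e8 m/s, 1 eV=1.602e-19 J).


E = hc / lambda
= (6.626e-34)(3e8) / (772.9e-9)
= 1.9878e-25 / 7.7290e-07
= 2.5719e-19 J
Converting to eV: 2.5719e-19 / 1.602e-19
= 1.6054 eV

1.6054


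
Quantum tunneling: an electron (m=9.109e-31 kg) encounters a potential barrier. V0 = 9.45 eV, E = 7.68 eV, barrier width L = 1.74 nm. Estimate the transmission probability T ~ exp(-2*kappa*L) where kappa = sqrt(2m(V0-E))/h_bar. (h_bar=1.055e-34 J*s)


V0 - E = 1.77 eV = 2.8355e-19 J
kappa = sqrt(2 * m * (V0-E)) / h_bar
= sqrt(2 * 9.109e-31 * 2.8355e-19) / 1.055e-34
= 6.8126e+09 /m
2*kappa*L = 2 * 6.8126e+09 * 1.74e-9
= 23.708
T = exp(-23.708) = 5.055265e-11

5.055265e-11


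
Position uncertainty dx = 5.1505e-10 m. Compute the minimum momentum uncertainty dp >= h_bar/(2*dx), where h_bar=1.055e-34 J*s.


dp = h_bar / (2 * dx)
= 1.055e-34 / (2 * 5.1505e-10)
= 1.055e-34 / 1.0301e-09
= 1.0242e-25 kg*m/s

1.0242e-25


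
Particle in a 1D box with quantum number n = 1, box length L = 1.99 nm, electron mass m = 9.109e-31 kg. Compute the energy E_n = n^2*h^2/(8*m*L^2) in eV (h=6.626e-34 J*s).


E = n^2 * h^2 / (8 * m * L^2)
= 1^2 * (6.626e-34)^2 / (8 * 9.109e-31 * (1.99e-9)^2)
= 1 * 4.3904e-67 / (8 * 9.109e-31 * 3.9601e-18)
= 1.5214e-20 J
= 0.095 eV

0.095


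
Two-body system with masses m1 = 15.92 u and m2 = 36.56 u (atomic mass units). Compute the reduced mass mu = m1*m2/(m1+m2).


mu = m1 * m2 / (m1 + m2)
= 15.92 * 36.56 / (15.92 + 36.56)
= 582.0352 / 52.48
= 11.0906 u

11.0906


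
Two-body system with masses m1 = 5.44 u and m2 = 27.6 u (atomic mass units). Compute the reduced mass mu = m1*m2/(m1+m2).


mu = m1 * m2 / (m1 + m2)
= 5.44 * 27.6 / (5.44 + 27.6)
= 150.144 / 33.04
= 4.5443 u

4.5443


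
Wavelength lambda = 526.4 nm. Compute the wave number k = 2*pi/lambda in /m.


k = 2 * pi / lambda
= 6.2832 / (526.4e-9)
= 6.2832 / 5.2640e-07
= 1.1936e+07 /m

1.1936e+07


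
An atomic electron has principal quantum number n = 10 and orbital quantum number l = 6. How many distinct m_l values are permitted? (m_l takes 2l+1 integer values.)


m_l ranges from -l to +l in integer steps
So m_l goes from -6 to +6
Count = 2l + 1 = 2*6 + 1
= 13

13


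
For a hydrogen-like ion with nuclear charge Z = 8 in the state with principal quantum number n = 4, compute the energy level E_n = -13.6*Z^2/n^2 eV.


E_n = -13.6 * Z^2 / n^2
= -13.6 * 8^2 / 4^2
= -13.6 * 64 / 16
= -54.4 eV

-54.4


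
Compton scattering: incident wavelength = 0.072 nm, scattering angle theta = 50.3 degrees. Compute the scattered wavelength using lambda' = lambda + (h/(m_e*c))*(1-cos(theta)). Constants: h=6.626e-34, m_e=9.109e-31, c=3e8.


Compton wavelength: h/(m_e*c) = 2.4247e-12 m
d_lambda = 2.4247e-12 * (1 - cos(50.3 deg))
= 2.4247e-12 * 0.361232
= 8.7588e-13 m = 0.000876 nm
lambda' = 0.072 + 0.000876
= 0.072876 nm

0.072876


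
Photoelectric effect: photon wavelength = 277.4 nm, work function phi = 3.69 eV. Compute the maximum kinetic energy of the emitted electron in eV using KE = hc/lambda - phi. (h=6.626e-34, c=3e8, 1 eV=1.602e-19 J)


E_photon = hc / lambda
= (6.626e-34)(3e8) / (277.4e-9)
= 7.1658e-19 J
= 4.473 eV
KE = E_photon - phi
= 4.473 - 3.69
= 0.783 eV

0.783


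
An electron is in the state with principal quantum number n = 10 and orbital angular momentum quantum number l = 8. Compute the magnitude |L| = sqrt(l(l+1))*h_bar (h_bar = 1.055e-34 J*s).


L = sqrt(l*(l+1)) * h_bar
= sqrt(8 * 9) * 1.055e-34
= sqrt(72) * 1.055e-34
= 8.4853 * 1.055e-34
= 8.9520e-34 J*s

8.9520e-34


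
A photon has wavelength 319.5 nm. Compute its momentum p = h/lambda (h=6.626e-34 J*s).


p = h / lambda
= 6.626e-34 / (319.5e-9)
= 6.626e-34 / 3.1950e-07
= 2.0739e-27 kg*m/s

2.0739e-27


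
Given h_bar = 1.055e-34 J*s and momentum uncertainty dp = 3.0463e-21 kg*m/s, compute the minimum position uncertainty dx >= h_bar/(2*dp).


dx = h_bar / (2 * dp)
= 1.055e-34 / (2 * 3.0463e-21)
= 1.055e-34 / 6.0926e-21
= 1.7316e-14 m

1.7316e-14


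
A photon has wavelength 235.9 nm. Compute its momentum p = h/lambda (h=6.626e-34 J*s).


p = h / lambda
= 6.626e-34 / (235.9e-9)
= 6.626e-34 / 2.3590e-07
= 2.8088e-27 kg*m/s

2.8088e-27


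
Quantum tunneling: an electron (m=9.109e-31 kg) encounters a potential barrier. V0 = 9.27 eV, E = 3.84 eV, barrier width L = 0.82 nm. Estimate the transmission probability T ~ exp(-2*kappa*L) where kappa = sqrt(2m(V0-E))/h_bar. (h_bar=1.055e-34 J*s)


V0 - E = 5.43 eV = 8.6989e-19 J
kappa = sqrt(2 * m * (V0-E)) / h_bar
= sqrt(2 * 9.109e-31 * 8.6989e-19) / 1.055e-34
= 1.1932e+10 /m
2*kappa*L = 2 * 1.1932e+10 * 0.82e-9
= 19.5692
T = exp(-19.5692) = 3.171083e-09

3.171083e-09


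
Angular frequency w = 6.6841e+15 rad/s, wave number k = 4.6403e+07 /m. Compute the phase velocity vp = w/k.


vp = w / k
= 6.6841e+15 / 4.6403e+07
= 1.4404e+08 m/s

1.4404e+08


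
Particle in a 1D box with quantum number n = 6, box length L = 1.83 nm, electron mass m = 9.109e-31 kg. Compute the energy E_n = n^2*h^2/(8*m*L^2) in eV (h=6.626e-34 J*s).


E = n^2 * h^2 / (8 * m * L^2)
= 6^2 * (6.626e-34)^2 / (8 * 9.109e-31 * (1.83e-9)^2)
= 36 * 4.3904e-67 / (8 * 9.109e-31 * 3.3489e-18)
= 6.4765e-19 J
= 4.0428 eV

4.0428


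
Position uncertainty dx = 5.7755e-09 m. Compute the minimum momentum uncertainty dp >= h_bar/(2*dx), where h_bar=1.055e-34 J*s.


dp = h_bar / (2 * dx)
= 1.055e-34 / (2 * 5.7755e-09)
= 1.055e-34 / 1.1551e-08
= 9.1334e-27 kg*m/s

9.1334e-27


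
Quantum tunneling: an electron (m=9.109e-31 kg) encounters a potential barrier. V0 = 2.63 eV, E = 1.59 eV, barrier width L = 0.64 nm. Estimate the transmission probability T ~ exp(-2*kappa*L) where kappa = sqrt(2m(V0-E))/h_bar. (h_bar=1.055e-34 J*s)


V0 - E = 1.04 eV = 1.6661e-19 J
kappa = sqrt(2 * m * (V0-E)) / h_bar
= sqrt(2 * 9.109e-31 * 1.6661e-19) / 1.055e-34
= 5.2221e+09 /m
2*kappa*L = 2 * 5.2221e+09 * 0.64e-9
= 6.6843
T = exp(-6.6843) = 1.250393e-03

1.250393e-03


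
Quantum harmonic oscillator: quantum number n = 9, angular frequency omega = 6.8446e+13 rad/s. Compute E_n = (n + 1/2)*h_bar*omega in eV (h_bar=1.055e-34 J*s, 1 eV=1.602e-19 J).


E = (n + 1/2) * h_bar * omega
= (9 + 0.5) * 1.055e-34 * 6.8446e+13
= 9.5 * 7.2211e-21
= 6.8600e-20 J
= 0.4282 eV

0.4282


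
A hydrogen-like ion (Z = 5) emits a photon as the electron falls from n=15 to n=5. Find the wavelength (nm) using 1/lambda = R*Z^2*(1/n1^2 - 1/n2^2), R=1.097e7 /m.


1/lambda = R * Z^2 * (1/n1^2 - 1/n2^2)
= 1.097e7 * 5^2 * (1/5^2 - 1/15^2)
= 1.097e7 * 25 * (0.04 - 0.004444)
= 9.7511e+06 /m
lambda = 1 / 9.7511e+06
= 102.5524 nm

102.5524


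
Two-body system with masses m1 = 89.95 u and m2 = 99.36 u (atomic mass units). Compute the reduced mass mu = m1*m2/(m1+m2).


mu = m1 * m2 / (m1 + m2)
= 89.95 * 99.36 / (89.95 + 99.36)
= 8937.432 / 189.31
= 47.2106 u

47.2106


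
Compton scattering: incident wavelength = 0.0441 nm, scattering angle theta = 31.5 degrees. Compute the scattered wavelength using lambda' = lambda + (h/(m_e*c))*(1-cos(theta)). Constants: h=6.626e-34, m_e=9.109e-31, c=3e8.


Compton wavelength: h/(m_e*c) = 2.4247e-12 m
d_lambda = 2.4247e-12 * (1 - cos(31.5 deg))
= 2.4247e-12 * 0.14736
= 3.5730e-13 m = 0.000357 nm
lambda' = 0.0441 + 0.000357
= 0.044457 nm

0.044457


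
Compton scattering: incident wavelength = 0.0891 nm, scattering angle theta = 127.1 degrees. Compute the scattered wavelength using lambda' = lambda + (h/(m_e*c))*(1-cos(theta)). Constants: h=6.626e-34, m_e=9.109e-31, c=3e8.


Compton wavelength: h/(m_e*c) = 2.4247e-12 m
d_lambda = 2.4247e-12 * (1 - cos(127.1 deg))
= 2.4247e-12 * 1.603208
= 3.8873e-12 m = 0.003887 nm
lambda' = 0.0891 + 0.003887
= 0.092987 nm

0.092987


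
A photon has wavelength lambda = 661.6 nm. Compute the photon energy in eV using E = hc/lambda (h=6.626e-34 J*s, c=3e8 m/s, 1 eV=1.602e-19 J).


E = hc / lambda
= (6.626e-34)(3e8) / (661.6e-9)
= 1.9878e-25 / 6.6160e-07
= 3.0045e-19 J
Converting to eV: 3.0045e-19 / 1.602e-19
= 1.8755 eV

1.8755


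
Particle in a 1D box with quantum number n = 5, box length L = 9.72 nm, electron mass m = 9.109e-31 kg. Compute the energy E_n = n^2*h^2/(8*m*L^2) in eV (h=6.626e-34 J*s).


E = n^2 * h^2 / (8 * m * L^2)
= 5^2 * (6.626e-34)^2 / (8 * 9.109e-31 * (9.72e-9)^2)
= 25 * 4.3904e-67 / (8 * 9.109e-31 * 9.4478e-17)
= 1.5942e-20 J
= 0.0995 eV

0.0995


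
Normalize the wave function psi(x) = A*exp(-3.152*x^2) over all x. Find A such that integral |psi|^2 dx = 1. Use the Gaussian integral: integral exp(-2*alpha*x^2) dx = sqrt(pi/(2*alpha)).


integral |psi|^2 dx = A^2 * sqrt(pi/(2*alpha)) = 1
A^2 = sqrt(2*alpha/pi)
= sqrt(2 * 3.152 / pi)
= 1.416554
A = sqrt(1.416554)
= 1.1902

1.1902


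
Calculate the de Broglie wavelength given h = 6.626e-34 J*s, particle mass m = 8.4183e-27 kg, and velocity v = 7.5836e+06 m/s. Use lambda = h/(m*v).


lambda = h / (m * v)
= 6.626e-34 / (8.4183e-27 * 7.5836e+06)
= 6.626e-34 / 6.3841e-20
= 1.0379e-14 m

1.0379e-14


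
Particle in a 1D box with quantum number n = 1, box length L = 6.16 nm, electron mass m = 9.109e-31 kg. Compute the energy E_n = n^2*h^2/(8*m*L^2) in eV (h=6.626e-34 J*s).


E = n^2 * h^2 / (8 * m * L^2)
= 1^2 * (6.626e-34)^2 / (8 * 9.109e-31 * (6.16e-9)^2)
= 1 * 4.3904e-67 / (8 * 9.109e-31 * 3.7946e-17)
= 1.5877e-21 J
= 0.0099 eV

0.0099


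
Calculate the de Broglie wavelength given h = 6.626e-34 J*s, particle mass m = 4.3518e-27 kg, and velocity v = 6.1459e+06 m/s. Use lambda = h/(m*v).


lambda = h / (m * v)
= 6.626e-34 / (4.3518e-27 * 6.1459e+06)
= 6.626e-34 / 2.6746e-20
= 2.4774e-14 m

2.4774e-14


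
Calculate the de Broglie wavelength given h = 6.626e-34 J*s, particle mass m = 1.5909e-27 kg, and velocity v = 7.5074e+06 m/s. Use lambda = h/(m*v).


lambda = h / (m * v)
= 6.626e-34 / (1.5909e-27 * 7.5074e+06)
= 6.626e-34 / 1.1944e-20
= 5.5478e-14 m

5.5478e-14


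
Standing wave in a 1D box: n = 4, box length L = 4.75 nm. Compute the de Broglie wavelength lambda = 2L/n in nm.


lambda = 2L / n
= 2 * 4.75 / 4
= 9.5 / 4
= 2.375 nm

2.375


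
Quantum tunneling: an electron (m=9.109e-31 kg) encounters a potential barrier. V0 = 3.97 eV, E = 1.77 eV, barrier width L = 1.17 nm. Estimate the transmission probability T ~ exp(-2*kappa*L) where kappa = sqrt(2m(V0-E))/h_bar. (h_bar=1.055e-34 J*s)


V0 - E = 2.2 eV = 3.5244e-19 J
kappa = sqrt(2 * m * (V0-E)) / h_bar
= sqrt(2 * 9.109e-31 * 3.5244e-19) / 1.055e-34
= 7.5952e+09 /m
2*kappa*L = 2 * 7.5952e+09 * 1.17e-9
= 17.7728
T = exp(-17.7728) = 1.911447e-08

1.911447e-08


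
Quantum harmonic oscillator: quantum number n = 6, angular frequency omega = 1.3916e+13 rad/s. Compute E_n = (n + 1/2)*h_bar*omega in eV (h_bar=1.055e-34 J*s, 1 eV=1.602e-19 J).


E = (n + 1/2) * h_bar * omega
= (6 + 0.5) * 1.055e-34 * 1.3916e+13
= 6.5 * 1.4681e-21
= 9.5429e-21 J
= 0.0596 eV

0.0596


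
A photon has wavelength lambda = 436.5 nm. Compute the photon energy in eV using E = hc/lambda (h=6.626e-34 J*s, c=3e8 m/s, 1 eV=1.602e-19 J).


E = hc / lambda
= (6.626e-34)(3e8) / (436.5e-9)
= 1.9878e-25 / 4.3650e-07
= 4.5540e-19 J
Converting to eV: 4.5540e-19 / 1.602e-19
= 2.8427 eV

2.8427


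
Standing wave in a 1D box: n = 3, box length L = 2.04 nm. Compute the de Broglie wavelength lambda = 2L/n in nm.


lambda = 2L / n
= 2 * 2.04 / 3
= 4.08 / 3
= 1.36 nm

1.36


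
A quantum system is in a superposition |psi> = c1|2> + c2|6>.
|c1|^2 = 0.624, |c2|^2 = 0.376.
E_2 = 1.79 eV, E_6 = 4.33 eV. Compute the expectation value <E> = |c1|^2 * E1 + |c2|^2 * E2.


<E> = |c1|^2 * E1 + |c2|^2 * E2
= 0.624 * 1.79 + 0.376 * 4.33
= 1.117 + 1.6281
= 2.745 eV

2.745


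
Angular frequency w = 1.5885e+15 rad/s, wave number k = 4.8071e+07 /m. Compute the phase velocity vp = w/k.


vp = w / k
= 1.5885e+15 / 4.8071e+07
= 3.3045e+07 m/s

3.3045e+07


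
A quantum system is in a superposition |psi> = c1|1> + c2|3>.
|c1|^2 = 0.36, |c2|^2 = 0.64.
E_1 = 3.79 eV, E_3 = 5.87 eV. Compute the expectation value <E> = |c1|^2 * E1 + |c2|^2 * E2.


<E> = |c1|^2 * E1 + |c2|^2 * E2
= 0.36 * 3.79 + 0.64 * 5.87
= 1.3644 + 3.7568
= 5.1212 eV

5.1212


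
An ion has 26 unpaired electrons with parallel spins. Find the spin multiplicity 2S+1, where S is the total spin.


Total spin S = N * (1/2) = 26 * 0.5 = 13.0
Spin multiplicity = 2S + 1
= 2 * 13.0 + 1
= 27

27


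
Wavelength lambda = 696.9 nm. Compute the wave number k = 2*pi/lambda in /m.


k = 2 * pi / lambda
= 6.2832 / (696.9e-9)
= 6.2832 / 6.9690e-07
= 9.0159e+06 /m

9.0159e+06


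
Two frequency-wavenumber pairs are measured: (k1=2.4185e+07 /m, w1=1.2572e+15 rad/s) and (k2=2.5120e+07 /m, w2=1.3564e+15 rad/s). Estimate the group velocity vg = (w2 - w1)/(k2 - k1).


vg = (w2 - w1) / (k2 - k1)
= (1.3564e+15 - 1.2572e+15) / (2.5120e+07 - 2.4185e+07)
= 9.9200e+13 / 9.3500e+05
= 1.0610e+08 m/s

1.0610e+08


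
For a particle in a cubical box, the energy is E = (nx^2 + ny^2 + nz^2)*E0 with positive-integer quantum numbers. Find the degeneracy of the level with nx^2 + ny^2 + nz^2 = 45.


Enumerate all (nx, ny, nz) with nx^2 + ny^2 + nz^2 = 45:
(2,4,5)
(2,5,4)
(4,2,5)
(4,5,2)
(5,2,4)
(5,4,2)
Total degeneracy = 6

6


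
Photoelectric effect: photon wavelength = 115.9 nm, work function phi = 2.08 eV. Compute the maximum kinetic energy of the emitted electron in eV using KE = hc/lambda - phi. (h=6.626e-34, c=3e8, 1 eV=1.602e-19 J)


E_photon = hc / lambda
= (6.626e-34)(3e8) / (115.9e-9)
= 1.7151e-18 J
= 10.706 eV
KE = E_photon - phi
= 10.706 - 2.08
= 8.626 eV

8.626


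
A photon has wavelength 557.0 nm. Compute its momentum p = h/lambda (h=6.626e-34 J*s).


p = h / lambda
= 6.626e-34 / (557.0e-9)
= 6.626e-34 / 5.5700e-07
= 1.1896e-27 kg*m/s

1.1896e-27


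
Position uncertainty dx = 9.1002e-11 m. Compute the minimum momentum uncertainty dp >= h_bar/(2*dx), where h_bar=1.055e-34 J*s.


dp = h_bar / (2 * dx)
= 1.055e-34 / (2 * 9.1002e-11)
= 1.055e-34 / 1.8200e-10
= 5.7966e-25 kg*m/s

5.7966e-25


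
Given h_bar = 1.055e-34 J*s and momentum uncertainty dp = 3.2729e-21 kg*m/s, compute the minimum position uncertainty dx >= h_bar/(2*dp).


dx = h_bar / (2 * dp)
= 1.055e-34 / (2 * 3.2729e-21)
= 1.055e-34 / 6.5458e-21
= 1.6117e-14 m

1.6117e-14


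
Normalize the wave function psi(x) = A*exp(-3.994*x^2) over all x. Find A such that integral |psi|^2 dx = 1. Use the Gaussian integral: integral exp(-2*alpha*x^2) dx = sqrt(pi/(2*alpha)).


integral |psi|^2 dx = A^2 * sqrt(pi/(2*alpha)) = 1
A^2 = sqrt(2*alpha/pi)
= sqrt(2 * 3.994 / pi)
= 1.594572
A = sqrt(1.594572)
= 1.2628

1.2628


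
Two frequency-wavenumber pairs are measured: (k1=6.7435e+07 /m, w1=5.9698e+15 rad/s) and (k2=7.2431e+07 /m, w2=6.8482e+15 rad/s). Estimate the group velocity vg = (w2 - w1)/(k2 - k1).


vg = (w2 - w1) / (k2 - k1)
= (6.8482e+15 - 5.9698e+15) / (7.2431e+07 - 6.7435e+07)
= 8.7840e+14 / 4.9960e+06
= 1.7582e+08 m/s

1.7582e+08


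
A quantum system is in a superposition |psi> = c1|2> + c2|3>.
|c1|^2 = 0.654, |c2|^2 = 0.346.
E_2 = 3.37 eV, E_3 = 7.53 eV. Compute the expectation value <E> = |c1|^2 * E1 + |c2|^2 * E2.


<E> = |c1|^2 * E1 + |c2|^2 * E2
= 0.654 * 3.37 + 0.346 * 7.53
= 2.204 + 2.6054
= 4.8094 eV

4.8094


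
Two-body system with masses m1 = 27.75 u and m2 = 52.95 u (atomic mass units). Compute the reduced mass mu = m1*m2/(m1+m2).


mu = m1 * m2 / (m1 + m2)
= 27.75 * 52.95 / (27.75 + 52.95)
= 1469.3625 / 80.7
= 18.2077 u

18.2077


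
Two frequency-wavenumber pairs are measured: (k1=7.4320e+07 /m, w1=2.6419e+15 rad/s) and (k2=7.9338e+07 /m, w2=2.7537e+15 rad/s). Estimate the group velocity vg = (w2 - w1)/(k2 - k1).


vg = (w2 - w1) / (k2 - k1)
= (2.7537e+15 - 2.6419e+15) / (7.9338e+07 - 7.4320e+07)
= 1.1180e+14 / 5.0180e+06
= 2.2280e+07 m/s

2.2280e+07


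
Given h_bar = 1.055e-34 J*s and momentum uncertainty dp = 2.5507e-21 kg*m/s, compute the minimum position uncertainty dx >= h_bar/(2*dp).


dx = h_bar / (2 * dp)
= 1.055e-34 / (2 * 2.5507e-21)
= 1.055e-34 / 5.1014e-21
= 2.0681e-14 m

2.0681e-14


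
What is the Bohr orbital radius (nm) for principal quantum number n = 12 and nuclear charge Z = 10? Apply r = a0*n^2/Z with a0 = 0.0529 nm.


r = a0 * n^2 / Z
= 0.0529 * 12^2 / 10
= 0.0529 * 144 / 10
= 0.7618 nm

0.7618


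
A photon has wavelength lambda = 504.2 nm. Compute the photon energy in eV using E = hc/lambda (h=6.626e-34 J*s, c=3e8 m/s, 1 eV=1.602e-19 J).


E = hc / lambda
= (6.626e-34)(3e8) / (504.2e-9)
= 1.9878e-25 / 5.0420e-07
= 3.9425e-19 J
Converting to eV: 3.9425e-19 / 1.602e-19
= 2.461 eV

2.461


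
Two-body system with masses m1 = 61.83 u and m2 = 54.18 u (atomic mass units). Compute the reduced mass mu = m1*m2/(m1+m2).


mu = m1 * m2 / (m1 + m2)
= 61.83 * 54.18 / (61.83 + 54.18)
= 3349.9494 / 116.01
= 28.8764 u

28.8764


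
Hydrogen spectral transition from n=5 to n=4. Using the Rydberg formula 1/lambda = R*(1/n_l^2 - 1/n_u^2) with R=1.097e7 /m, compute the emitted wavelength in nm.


1/lambda = R * (1/n_l^2 - 1/n_u^2)
= 1.097e7 * (1/4^2 - 1/5^2)
= 1.097e7 * (0.0625 - 0.04)
= 1.097e7 * 0.0225
= 2.4682e+05 /m
lambda = 1 / 2.4682e+05 = 4051.4535 nm

4051.4535


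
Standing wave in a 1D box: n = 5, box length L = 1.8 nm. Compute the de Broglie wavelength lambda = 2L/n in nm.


lambda = 2L / n
= 2 * 1.8 / 5
= 3.6 / 5
= 0.72 nm

0.72


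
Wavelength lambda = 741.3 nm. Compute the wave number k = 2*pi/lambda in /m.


k = 2 * pi / lambda
= 6.2832 / (741.3e-9)
= 6.2832 / 7.4130e-07
= 8.4759e+06 /m

8.4759e+06


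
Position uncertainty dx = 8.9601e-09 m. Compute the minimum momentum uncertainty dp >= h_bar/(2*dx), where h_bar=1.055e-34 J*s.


dp = h_bar / (2 * dx)
= 1.055e-34 / (2 * 8.9601e-09)
= 1.055e-34 / 1.7920e-08
= 5.8872e-27 kg*m/s

5.8872e-27


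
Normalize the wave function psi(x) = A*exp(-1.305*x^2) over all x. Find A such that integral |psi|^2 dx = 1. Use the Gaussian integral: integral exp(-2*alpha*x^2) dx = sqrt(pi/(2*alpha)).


integral |psi|^2 dx = A^2 * sqrt(pi/(2*alpha)) = 1
A^2 = sqrt(2*alpha/pi)
= sqrt(2 * 1.305 / pi)
= 0.911476
A = sqrt(0.911476)
= 0.9547

0.9547


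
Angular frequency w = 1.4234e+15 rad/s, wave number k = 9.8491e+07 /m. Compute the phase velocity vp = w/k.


vp = w / k
= 1.4234e+15 / 9.8491e+07
= 1.4452e+07 m/s

1.4452e+07


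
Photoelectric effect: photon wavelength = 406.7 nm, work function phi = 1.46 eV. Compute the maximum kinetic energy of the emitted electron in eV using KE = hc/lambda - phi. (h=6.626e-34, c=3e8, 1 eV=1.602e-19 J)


E_photon = hc / lambda
= (6.626e-34)(3e8) / (406.7e-9)
= 4.8876e-19 J
= 3.051 eV
KE = E_photon - phi
= 3.051 - 1.46
= 1.591 eV

1.591


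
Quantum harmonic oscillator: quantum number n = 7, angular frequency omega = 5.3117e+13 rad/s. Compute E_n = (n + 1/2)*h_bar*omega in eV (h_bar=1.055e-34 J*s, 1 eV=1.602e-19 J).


E = (n + 1/2) * h_bar * omega
= (7 + 0.5) * 1.055e-34 * 5.3117e+13
= 7.5 * 5.6038e-21
= 4.2029e-20 J
= 0.2624 eV

0.2624


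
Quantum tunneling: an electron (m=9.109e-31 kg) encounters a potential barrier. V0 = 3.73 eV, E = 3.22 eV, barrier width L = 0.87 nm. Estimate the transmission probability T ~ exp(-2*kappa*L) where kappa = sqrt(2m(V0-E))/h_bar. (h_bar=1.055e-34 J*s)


V0 - E = 0.51 eV = 8.1702e-20 J
kappa = sqrt(2 * m * (V0-E)) / h_bar
= sqrt(2 * 9.109e-31 * 8.1702e-20) / 1.055e-34
= 3.6569e+09 /m
2*kappa*L = 2 * 3.6569e+09 * 0.87e-9
= 6.363
T = exp(-6.363) = 1.724147e-03

1.724147e-03


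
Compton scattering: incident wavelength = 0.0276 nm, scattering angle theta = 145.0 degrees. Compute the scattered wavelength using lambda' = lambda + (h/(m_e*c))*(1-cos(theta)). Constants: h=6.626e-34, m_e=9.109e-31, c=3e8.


Compton wavelength: h/(m_e*c) = 2.4247e-12 m
d_lambda = 2.4247e-12 * (1 - cos(145.0 deg))
= 2.4247e-12 * 1.819152
= 4.4109e-12 m = 0.004411 nm
lambda' = 0.0276 + 0.004411
= 0.032011 nm

0.032011


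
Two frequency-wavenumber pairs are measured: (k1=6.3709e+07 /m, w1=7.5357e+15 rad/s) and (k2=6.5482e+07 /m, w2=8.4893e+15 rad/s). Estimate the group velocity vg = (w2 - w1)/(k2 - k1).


vg = (w2 - w1) / (k2 - k1)
= (8.4893e+15 - 7.5357e+15) / (6.5482e+07 - 6.3709e+07)
= 9.5360e+14 / 1.7730e+06
= 5.3785e+08 m/s

5.3785e+08


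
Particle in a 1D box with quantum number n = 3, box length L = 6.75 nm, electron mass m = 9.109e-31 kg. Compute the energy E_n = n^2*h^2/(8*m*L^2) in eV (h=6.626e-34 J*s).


E = n^2 * h^2 / (8 * m * L^2)
= 3^2 * (6.626e-34)^2 / (8 * 9.109e-31 * (6.75e-9)^2)
= 9 * 4.3904e-67 / (8 * 9.109e-31 * 4.5563e-17)
= 1.1901e-20 J
= 0.0743 eV

0.0743


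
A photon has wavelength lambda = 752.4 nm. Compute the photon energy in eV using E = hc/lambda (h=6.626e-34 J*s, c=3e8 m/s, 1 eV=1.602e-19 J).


E = hc / lambda
= (6.626e-34)(3e8) / (752.4e-9)
= 1.9878e-25 / 7.5240e-07
= 2.6419e-19 J
Converting to eV: 2.6419e-19 / 1.602e-19
= 1.6492 eV

1.6492


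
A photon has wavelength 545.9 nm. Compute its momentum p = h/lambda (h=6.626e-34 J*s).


p = h / lambda
= 6.626e-34 / (545.9e-9)
= 6.626e-34 / 5.4590e-07
= 1.2138e-27 kg*m/s

1.2138e-27


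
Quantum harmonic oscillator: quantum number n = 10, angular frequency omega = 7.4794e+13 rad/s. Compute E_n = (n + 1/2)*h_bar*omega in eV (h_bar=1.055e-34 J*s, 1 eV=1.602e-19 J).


E = (n + 1/2) * h_bar * omega
= (10 + 0.5) * 1.055e-34 * 7.4794e+13
= 10.5 * 7.8908e-21
= 8.2853e-20 J
= 0.5172 eV

0.5172


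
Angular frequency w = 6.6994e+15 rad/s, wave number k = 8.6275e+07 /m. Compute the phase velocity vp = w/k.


vp = w / k
= 6.6994e+15 / 8.6275e+07
= 7.7652e+07 m/s

7.7652e+07


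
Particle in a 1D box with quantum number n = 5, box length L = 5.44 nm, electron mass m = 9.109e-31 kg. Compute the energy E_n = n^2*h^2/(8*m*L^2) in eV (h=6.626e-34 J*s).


E = n^2 * h^2 / (8 * m * L^2)
= 5^2 * (6.626e-34)^2 / (8 * 9.109e-31 * (5.44e-9)^2)
= 25 * 4.3904e-67 / (8 * 9.109e-31 * 2.9594e-17)
= 5.0896e-20 J
= 0.3177 eV

0.3177


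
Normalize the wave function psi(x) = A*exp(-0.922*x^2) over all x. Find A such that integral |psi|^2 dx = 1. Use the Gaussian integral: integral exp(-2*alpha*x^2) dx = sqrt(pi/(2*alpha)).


integral |psi|^2 dx = A^2 * sqrt(pi/(2*alpha)) = 1
A^2 = sqrt(2*alpha/pi)
= sqrt(2 * 0.922 / pi)
= 0.766135
A = sqrt(0.766135)
= 0.8753

0.8753


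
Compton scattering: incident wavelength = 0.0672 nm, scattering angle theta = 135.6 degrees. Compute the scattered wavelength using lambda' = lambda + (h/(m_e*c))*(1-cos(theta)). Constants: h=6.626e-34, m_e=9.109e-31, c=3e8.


Compton wavelength: h/(m_e*c) = 2.4247e-12 m
d_lambda = 2.4247e-12 * (1 - cos(135.6 deg))
= 2.4247e-12 * 1.714473
= 4.1571e-12 m = 0.004157 nm
lambda' = 0.0672 + 0.004157
= 0.071357 nm

0.071357


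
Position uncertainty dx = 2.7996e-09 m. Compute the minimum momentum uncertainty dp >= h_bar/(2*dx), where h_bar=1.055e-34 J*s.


dp = h_bar / (2 * dx)
= 1.055e-34 / (2 * 2.7996e-09)
= 1.055e-34 / 5.5992e-09
= 1.8842e-26 kg*m/s

1.8842e-26


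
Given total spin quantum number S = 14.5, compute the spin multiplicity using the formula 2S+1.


Spin multiplicity = 2S + 1
= 2 * 14.5 + 1
= 29.0 + 1
= 30

30


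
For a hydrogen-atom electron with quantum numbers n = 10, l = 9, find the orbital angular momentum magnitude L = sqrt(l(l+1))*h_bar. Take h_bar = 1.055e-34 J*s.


L = sqrt(l*(l+1)) * h_bar
= sqrt(9 * 10) * 1.055e-34
= sqrt(90) * 1.055e-34
= 9.4868 * 1.055e-34
= 1.0009e-33 J*s

1.0009e-33


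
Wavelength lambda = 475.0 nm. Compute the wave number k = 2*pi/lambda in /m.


k = 2 * pi / lambda
= 6.2832 / (475.0e-9)
= 6.2832 / 4.7500e-07
= 1.3228e+07 /m

1.3228e+07


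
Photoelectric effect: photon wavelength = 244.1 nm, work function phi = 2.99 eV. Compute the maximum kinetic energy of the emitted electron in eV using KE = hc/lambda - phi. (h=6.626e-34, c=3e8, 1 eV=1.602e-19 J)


E_photon = hc / lambda
= (6.626e-34)(3e8) / (244.1e-9)
= 8.1434e-19 J
= 5.0833 eV
KE = E_photon - phi
= 5.0833 - 2.99
= 2.0933 eV

2.0933


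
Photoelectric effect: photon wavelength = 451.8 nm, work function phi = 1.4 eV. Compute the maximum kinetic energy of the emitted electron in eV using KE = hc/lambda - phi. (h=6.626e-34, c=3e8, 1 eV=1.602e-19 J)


E_photon = hc / lambda
= (6.626e-34)(3e8) / (451.8e-9)
= 4.3997e-19 J
= 2.7464 eV
KE = E_photon - phi
= 2.7464 - 1.4
= 1.3464 eV

1.3464


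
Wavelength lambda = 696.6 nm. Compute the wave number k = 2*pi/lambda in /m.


k = 2 * pi / lambda
= 6.2832 / (696.6e-9)
= 6.2832 / 6.9660e-07
= 9.0198e+06 /m

9.0198e+06


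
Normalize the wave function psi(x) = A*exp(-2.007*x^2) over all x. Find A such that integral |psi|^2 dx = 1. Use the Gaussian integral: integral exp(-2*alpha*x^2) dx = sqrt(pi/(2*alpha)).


integral |psi|^2 dx = A^2 * sqrt(pi/(2*alpha)) = 1
A^2 = sqrt(2*alpha/pi)
= sqrt(2 * 2.007 / pi)
= 1.130352
A = sqrt(1.130352)
= 1.0632

1.0632


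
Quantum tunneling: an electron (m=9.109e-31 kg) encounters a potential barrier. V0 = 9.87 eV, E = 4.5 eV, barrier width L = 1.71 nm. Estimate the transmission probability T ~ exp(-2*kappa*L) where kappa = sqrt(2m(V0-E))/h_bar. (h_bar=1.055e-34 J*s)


V0 - E = 5.37 eV = 8.6027e-19 J
kappa = sqrt(2 * m * (V0-E)) / h_bar
= sqrt(2 * 9.109e-31 * 8.6027e-19) / 1.055e-34
= 1.1866e+10 /m
2*kappa*L = 2 * 1.1866e+10 * 1.71e-9
= 40.5828
T = exp(-40.5828) = 2.371910e-18

2.371910e-18


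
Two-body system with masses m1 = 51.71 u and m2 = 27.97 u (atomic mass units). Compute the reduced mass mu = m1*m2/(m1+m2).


mu = m1 * m2 / (m1 + m2)
= 51.71 * 27.97 / (51.71 + 27.97)
= 1446.3287 / 79.68
= 18.1517 u

18.1517


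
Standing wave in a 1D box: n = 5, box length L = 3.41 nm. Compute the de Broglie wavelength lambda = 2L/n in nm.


lambda = 2L / n
= 2 * 3.41 / 5
= 6.82 / 5
= 1.364 nm

1.364


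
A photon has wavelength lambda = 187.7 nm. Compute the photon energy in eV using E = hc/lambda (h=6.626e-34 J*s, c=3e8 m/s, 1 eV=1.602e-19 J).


E = hc / lambda
= (6.626e-34)(3e8) / (187.7e-9)
= 1.9878e-25 / 1.8770e-07
= 1.0590e-18 J
Converting to eV: 1.0590e-18 / 1.602e-19
= 6.6107 eV

6.6107


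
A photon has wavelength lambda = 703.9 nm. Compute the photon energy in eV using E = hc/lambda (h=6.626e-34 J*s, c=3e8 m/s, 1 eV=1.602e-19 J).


E = hc / lambda
= (6.626e-34)(3e8) / (703.9e-9)
= 1.9878e-25 / 7.0390e-07
= 2.8240e-19 J
Converting to eV: 2.8240e-19 / 1.602e-19
= 1.7628 eV

1.7628


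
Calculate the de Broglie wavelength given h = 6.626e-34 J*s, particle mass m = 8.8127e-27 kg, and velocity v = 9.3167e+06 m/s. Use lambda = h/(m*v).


lambda = h / (m * v)
= 6.626e-34 / (8.8127e-27 * 9.3167e+06)
= 6.626e-34 / 8.2105e-20
= 8.0701e-15 m

8.0701e-15


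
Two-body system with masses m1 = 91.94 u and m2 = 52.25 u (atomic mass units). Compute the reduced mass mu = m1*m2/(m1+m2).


mu = m1 * m2 / (m1 + m2)
= 91.94 * 52.25 / (91.94 + 52.25)
= 4803.865 / 144.19
= 33.3162 u

33.3162


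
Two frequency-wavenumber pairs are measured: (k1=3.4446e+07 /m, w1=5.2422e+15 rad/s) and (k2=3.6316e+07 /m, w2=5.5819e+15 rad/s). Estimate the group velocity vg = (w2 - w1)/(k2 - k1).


vg = (w2 - w1) / (k2 - k1)
= (5.5819e+15 - 5.2422e+15) / (3.6316e+07 - 3.4446e+07)
= 3.3970e+14 / 1.8700e+06
= 1.8166e+08 m/s

1.8166e+08


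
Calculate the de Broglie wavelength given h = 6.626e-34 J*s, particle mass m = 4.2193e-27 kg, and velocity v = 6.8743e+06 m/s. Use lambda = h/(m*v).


lambda = h / (m * v)
= 6.626e-34 / (4.2193e-27 * 6.8743e+06)
= 6.626e-34 / 2.9005e-20
= 2.2845e-14 m

2.2845e-14


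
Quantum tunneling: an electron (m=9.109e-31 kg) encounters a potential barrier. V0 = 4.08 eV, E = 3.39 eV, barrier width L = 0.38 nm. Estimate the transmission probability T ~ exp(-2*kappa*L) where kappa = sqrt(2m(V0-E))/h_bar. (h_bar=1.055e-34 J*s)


V0 - E = 0.69 eV = 1.1054e-19 J
kappa = sqrt(2 * m * (V0-E)) / h_bar
= sqrt(2 * 9.109e-31 * 1.1054e-19) / 1.055e-34
= 4.2536e+09 /m
2*kappa*L = 2 * 4.2536e+09 * 0.38e-9
= 3.2327
T = exp(-3.2327) = 3.945029e-02

3.945029e-02


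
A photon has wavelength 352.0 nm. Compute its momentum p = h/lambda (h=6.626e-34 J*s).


p = h / lambda
= 6.626e-34 / (352.0e-9)
= 6.626e-34 / 3.5200e-07
= 1.8824e-27 kg*m/s

1.8824e-27


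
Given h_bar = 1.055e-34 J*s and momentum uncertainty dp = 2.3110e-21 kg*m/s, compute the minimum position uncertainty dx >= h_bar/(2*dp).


dx = h_bar / (2 * dp)
= 1.055e-34 / (2 * 2.3110e-21)
= 1.055e-34 / 4.6220e-21
= 2.2826e-14 m

2.2826e-14


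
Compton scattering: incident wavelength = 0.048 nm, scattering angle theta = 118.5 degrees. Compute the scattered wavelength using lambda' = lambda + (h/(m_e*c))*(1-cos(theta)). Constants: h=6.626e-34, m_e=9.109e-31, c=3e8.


Compton wavelength: h/(m_e*c) = 2.4247e-12 m
d_lambda = 2.4247e-12 * (1 - cos(118.5 deg))
= 2.4247e-12 * 1.477159
= 3.5817e-12 m = 0.003582 nm
lambda' = 0.048 + 0.003582
= 0.051582 nm

0.051582


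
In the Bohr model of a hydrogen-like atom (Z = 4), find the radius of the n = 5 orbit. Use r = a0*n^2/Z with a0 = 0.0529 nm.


r = a0 * n^2 / Z
= 0.0529 * 5^2 / 4
= 0.0529 * 25 / 4
= 0.3306 nm

0.3306


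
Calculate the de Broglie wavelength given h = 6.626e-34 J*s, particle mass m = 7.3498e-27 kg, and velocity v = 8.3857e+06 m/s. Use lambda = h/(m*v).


lambda = h / (m * v)
= 6.626e-34 / (7.3498e-27 * 8.3857e+06)
= 6.626e-34 / 6.1633e-20
= 1.0751e-14 m

1.0751e-14


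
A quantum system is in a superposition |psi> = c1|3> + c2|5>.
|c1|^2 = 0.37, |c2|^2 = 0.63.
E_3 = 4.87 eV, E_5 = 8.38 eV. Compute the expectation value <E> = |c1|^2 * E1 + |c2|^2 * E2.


<E> = |c1|^2 * E1 + |c2|^2 * E2
= 0.37 * 4.87 + 0.63 * 8.38
= 1.8019 + 5.2794
= 7.0813 eV

7.0813


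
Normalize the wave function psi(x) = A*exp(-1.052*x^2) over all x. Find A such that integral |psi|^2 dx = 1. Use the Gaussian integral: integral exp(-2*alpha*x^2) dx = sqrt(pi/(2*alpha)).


integral |psi|^2 dx = A^2 * sqrt(pi/(2*alpha)) = 1
A^2 = sqrt(2*alpha/pi)
= sqrt(2 * 1.052 / pi)
= 0.818367
A = sqrt(0.818367)
= 0.9046

0.9046


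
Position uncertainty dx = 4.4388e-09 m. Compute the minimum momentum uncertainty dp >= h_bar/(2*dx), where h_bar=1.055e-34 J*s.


dp = h_bar / (2 * dx)
= 1.055e-34 / (2 * 4.4388e-09)
= 1.055e-34 / 8.8776e-09
= 1.1884e-26 kg*m/s

1.1884e-26


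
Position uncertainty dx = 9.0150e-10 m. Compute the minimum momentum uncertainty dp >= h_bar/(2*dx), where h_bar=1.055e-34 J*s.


dp = h_bar / (2 * dx)
= 1.055e-34 / (2 * 9.0150e-10)
= 1.055e-34 / 1.8030e-09
= 5.8514e-26 kg*m/s

5.8514e-26


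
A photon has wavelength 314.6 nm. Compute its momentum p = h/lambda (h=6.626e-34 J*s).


p = h / lambda
= 6.626e-34 / (314.6e-9)
= 6.626e-34 / 3.1460e-07
= 2.1062e-27 kg*m/s

2.1062e-27


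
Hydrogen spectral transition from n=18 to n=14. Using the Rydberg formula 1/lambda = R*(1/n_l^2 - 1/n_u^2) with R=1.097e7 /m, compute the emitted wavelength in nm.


1/lambda = R * (1/n_l^2 - 1/n_u^2)
= 1.097e7 * (1/14^2 - 1/18^2)
= 1.097e7 * (0.005102 - 0.003086)
= 1.097e7 * 0.002016
= 2.2111e+04 /m
lambda = 1 / 2.2111e+04 = 45225.6153 nm

45225.6153


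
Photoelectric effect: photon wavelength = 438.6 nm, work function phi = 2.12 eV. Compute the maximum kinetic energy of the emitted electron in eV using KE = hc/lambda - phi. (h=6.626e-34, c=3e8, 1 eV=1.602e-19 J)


E_photon = hc / lambda
= (6.626e-34)(3e8) / (438.6e-9)
= 4.5321e-19 J
= 2.8291 eV
KE = E_photon - phi
= 2.8291 - 2.12
= 0.7091 eV

0.7091


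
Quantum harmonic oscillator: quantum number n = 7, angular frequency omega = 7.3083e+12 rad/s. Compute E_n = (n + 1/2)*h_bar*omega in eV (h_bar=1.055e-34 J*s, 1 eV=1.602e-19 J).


E = (n + 1/2) * h_bar * omega
= (7 + 0.5) * 1.055e-34 * 7.3083e+12
= 7.5 * 7.7103e-22
= 5.7827e-21 J
= 0.0361 eV

0.0361


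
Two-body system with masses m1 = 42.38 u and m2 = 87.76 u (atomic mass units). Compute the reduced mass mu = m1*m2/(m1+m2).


mu = m1 * m2 / (m1 + m2)
= 42.38 * 87.76 / (42.38 + 87.76)
= 3719.2688 / 130.14
= 28.579 u

28.579


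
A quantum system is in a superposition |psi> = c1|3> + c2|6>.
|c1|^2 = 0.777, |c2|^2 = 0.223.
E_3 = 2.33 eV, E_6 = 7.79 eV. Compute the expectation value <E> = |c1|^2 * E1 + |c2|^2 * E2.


<E> = |c1|^2 * E1 + |c2|^2 * E2
= 0.777 * 2.33 + 0.223 * 7.79
= 1.8104 + 1.7372
= 3.5476 eV

3.5476


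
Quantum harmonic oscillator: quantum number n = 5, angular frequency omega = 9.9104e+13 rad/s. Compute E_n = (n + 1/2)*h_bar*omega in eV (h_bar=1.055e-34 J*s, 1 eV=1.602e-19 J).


E = (n + 1/2) * h_bar * omega
= (5 + 0.5) * 1.055e-34 * 9.9104e+13
= 5.5 * 1.0455e-20
= 5.7505e-20 J
= 0.359 eV

0.359


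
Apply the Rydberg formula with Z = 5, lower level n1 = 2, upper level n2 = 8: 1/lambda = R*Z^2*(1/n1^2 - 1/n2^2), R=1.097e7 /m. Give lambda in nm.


1/lambda = R * Z^2 * (1/n1^2 - 1/n2^2)
= 1.097e7 * 5^2 * (1/2^2 - 1/8^2)
= 1.097e7 * 25 * (0.25 - 0.015625)
= 6.4277e+07 /m
lambda = 1 / 6.4277e+07
= 15.5576 nm

15.5576


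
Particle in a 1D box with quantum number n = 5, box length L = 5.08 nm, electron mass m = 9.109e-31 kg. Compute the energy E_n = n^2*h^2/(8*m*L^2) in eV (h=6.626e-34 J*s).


E = n^2 * h^2 / (8 * m * L^2)
= 5^2 * (6.626e-34)^2 / (8 * 9.109e-31 * (5.08e-9)^2)
= 25 * 4.3904e-67 / (8 * 9.109e-31 * 2.5806e-17)
= 5.8365e-20 J
= 0.3643 eV

0.3643


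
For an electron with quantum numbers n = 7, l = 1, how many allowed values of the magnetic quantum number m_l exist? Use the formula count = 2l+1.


m_l ranges from -l to +l in integer steps
So m_l goes from -1 to +1
Count = 2l + 1 = 2*1 + 1
= 3

3


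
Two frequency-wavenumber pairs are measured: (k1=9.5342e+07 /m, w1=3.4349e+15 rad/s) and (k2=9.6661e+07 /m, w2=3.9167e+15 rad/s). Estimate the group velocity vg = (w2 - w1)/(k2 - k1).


vg = (w2 - w1) / (k2 - k1)
= (3.9167e+15 - 3.4349e+15) / (9.6661e+07 - 9.5342e+07)
= 4.8180e+14 / 1.3190e+06
= 3.6528e+08 m/s

3.6528e+08


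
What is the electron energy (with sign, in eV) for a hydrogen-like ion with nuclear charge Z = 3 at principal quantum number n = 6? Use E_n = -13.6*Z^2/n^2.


E_n = -13.6 * Z^2 / n^2
= -13.6 * 3^2 / 6^2
= -13.6 * 9 / 36
= -3.4 eV

-3.4


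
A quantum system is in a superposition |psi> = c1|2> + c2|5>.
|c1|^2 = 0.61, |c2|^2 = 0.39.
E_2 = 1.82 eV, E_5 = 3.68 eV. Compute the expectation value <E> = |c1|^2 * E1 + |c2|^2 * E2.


<E> = |c1|^2 * E1 + |c2|^2 * E2
= 0.61 * 1.82 + 0.39 * 3.68
= 1.1102 + 1.4352
= 2.5454 eV

2.5454


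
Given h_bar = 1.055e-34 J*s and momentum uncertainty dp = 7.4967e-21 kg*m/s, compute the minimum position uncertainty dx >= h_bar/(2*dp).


dx = h_bar / (2 * dp)
= 1.055e-34 / (2 * 7.4967e-21)
= 1.055e-34 / 1.4993e-20
= 7.0364e-15 m

7.0364e-15


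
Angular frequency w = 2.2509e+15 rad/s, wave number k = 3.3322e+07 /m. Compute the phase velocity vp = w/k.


vp = w / k
= 2.2509e+15 / 3.3322e+07
= 6.7550e+07 m/s

6.7550e+07


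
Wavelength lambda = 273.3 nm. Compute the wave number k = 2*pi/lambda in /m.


k = 2 * pi / lambda
= 6.2832 / (273.3e-9)
= 6.2832 / 2.7330e-07
= 2.2990e+07 /m

2.2990e+07


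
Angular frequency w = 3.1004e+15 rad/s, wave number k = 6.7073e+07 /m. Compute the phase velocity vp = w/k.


vp = w / k
= 3.1004e+15 / 6.7073e+07
= 4.6224e+07 m/s

4.6224e+07


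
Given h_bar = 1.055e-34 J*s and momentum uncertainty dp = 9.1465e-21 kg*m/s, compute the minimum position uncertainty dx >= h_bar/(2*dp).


dx = h_bar / (2 * dp)
= 1.055e-34 / (2 * 9.1465e-21)
= 1.055e-34 / 1.8293e-20
= 5.7672e-15 m

5.7672e-15


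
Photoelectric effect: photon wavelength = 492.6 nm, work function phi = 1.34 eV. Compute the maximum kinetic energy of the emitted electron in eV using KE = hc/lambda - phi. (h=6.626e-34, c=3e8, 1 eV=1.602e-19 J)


E_photon = hc / lambda
= (6.626e-34)(3e8) / (492.6e-9)
= 4.0353e-19 J
= 2.5189 eV
KE = E_photon - phi
= 2.5189 - 1.34
= 1.1789 eV

1.1789


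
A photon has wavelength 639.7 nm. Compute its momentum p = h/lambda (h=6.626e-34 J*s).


p = h / lambda
= 6.626e-34 / (639.7e-9)
= 6.626e-34 / 6.3970e-07
= 1.0358e-27 kg*m/s

1.0358e-27


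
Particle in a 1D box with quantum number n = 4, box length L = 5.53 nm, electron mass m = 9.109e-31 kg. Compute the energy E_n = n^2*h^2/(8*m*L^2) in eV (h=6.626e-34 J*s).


E = n^2 * h^2 / (8 * m * L^2)
= 4^2 * (6.626e-34)^2 / (8 * 9.109e-31 * (5.53e-9)^2)
= 16 * 4.3904e-67 / (8 * 9.109e-31 * 3.0581e-17)
= 3.1522e-20 J
= 0.1968 eV

0.1968
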